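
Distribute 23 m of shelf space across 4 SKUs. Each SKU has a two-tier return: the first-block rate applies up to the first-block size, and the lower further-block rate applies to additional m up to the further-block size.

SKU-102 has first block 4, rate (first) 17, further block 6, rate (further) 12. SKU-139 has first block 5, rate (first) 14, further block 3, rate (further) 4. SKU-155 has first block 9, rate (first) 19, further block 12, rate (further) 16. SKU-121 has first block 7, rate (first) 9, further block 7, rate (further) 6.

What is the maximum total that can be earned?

Treat each block as its own option and order by rate: SKU-155/T1 19 > SKU-102/T1 17 > SKU-155/T2 16 > SKU-139/T1 14 > SKU-102/T2 12 > SKU-121/T1 9 > SKU-121/T2 6 > SKU-139/T2 4.
SKU-155/T1 (19): +9 ; 14 left.
SKU-102/T1 (17): +4 ; 10 left.
SKU-155 T2 at 16: only 10 left, fill 10.
Total = 19×9 + 17×4 + 16×10 = 399.

399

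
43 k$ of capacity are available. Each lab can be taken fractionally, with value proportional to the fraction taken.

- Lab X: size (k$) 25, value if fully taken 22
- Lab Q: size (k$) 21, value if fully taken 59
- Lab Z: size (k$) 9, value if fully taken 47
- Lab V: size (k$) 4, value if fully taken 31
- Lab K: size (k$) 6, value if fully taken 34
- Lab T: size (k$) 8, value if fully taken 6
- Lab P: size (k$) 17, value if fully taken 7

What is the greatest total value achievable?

173.64

Rank by value-to-size ratio: Lab V 31/4≈7.75, Lab K 34/6≈5.67, Lab Z 47/9≈5.22, Lab Q 59/21≈2.81, Lab X 22/25≈0.88, Lab T 6/8≈0.75, Lab P 7/17≈0.412.
Lab V: take in full, 4 k$ for value 31 → 39 left.
Take all of Lab K (6 k$, value 34) → 33 k$ left.
Lab Z: take in full, 9 k$ for value 47 → 24 left.
Lab Q: take in full, 21 k$ for value 59 → 3 left.
Fill the last 3 k$ with part of Lab X: 3/25 of it earns 2.64.
Total value = 173.64.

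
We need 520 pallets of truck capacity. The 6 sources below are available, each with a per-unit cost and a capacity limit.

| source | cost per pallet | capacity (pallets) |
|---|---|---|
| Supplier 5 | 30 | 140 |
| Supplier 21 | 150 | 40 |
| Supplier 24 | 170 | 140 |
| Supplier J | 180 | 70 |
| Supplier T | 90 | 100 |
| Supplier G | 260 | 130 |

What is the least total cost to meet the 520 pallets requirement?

Use sources in increasing cost order.
Take 140 from Supplier 5 at 30 ; need 380 more.
Take 100 from Supplier T at 90 ; need 280 more.
Take 40 from Supplier 21 at 150 ; need 240 more.
Supplier 24 (170): use full 140 ; 100 pallets to go.
Take 70 from Supplier J at 180 ; need 30 more.
Supplier G (260): take the remaining 30 ; done.
Cost = 140×30 + 100×90 + 40×150 + 140×170 + 70×180 + 30×260 = 63400.

63400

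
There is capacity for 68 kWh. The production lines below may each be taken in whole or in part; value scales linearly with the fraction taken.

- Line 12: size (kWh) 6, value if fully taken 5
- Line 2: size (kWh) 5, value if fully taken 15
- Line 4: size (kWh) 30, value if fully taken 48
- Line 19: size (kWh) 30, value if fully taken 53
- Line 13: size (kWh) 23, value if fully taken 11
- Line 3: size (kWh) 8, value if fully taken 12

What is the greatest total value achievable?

120.5

Rank by value-to-size ratio: Line 2 15/5≈3, Line 19 53/30≈1.77, Line 4 48/30≈1.6, Line 3 12/8≈1.5, Line 12 5/6≈0.833, Line 13 11/23≈0.478.
Take all of Line 2 (5 kWh, value 15) → 63 kWh left.
All 30 kWh of Line 19 fit (value 53) → 33 remain.
Line 4: take in full, 30 kWh for value 48 → 3 left.
3 kWh left: a 3/8 share of Line 3 gives 12×3/8 = 4.5.
Total value = 120.5.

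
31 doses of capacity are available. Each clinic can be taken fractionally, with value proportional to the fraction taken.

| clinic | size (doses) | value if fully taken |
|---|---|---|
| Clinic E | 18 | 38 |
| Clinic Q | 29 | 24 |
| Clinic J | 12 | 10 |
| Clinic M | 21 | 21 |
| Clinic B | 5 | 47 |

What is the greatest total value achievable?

93

Best value per unit of size first: Clinic B 47/5≈9.4, Clinic E 38/18≈2.11, Clinic M 21/21≈1, Clinic J 10/12≈0.833, Clinic Q 24/29≈0.828.
Take all of Clinic B (5 doses, value 47) → 26 doses left.
Take all of Clinic E (18 doses, value 38) → 8 doses left.
8 doses left: a 8/21 share of Clinic M gives 21×8/21 = 8.
Total value = 93.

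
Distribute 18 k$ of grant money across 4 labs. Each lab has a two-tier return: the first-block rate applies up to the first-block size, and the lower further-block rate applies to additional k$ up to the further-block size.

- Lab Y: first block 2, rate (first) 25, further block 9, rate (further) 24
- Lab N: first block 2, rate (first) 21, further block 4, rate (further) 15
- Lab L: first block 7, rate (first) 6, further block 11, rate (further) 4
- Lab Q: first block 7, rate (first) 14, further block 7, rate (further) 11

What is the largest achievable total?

382

Order all 8 blocks by rate: Lab Y/T1 25 > Lab Y/T2 24 > Lab N/T1 21 > Lab N/T2 15 > Lab Q/T1 14 > Lab Q/T2 11 > Lab L/T1 6 > Lab L/T2 4.
Lab Y T1 at 25: fill all 2 → 16 left.
Lab Y T2 at 24: fill all 9 → 7 left.
Lab N/T1 (21): +2 → 5 left.
Fill Lab N T2 block (4 at 15) → 1 left.
Lab Q/T1: +1 of 7 at 14; pool empty.
Total = 25×2 + 24×9 + 21×2 + 15×4 + 14×1 = 382.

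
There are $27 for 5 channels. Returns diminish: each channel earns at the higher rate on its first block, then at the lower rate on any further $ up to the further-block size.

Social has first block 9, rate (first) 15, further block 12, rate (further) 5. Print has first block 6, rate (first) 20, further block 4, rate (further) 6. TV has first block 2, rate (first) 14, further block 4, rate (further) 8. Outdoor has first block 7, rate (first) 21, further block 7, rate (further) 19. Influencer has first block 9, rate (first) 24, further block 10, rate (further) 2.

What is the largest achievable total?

578

Rank every tier by rate: Influencer/tier1 24 > Outdoor/tier1 21 > Print/tier1 20 > Outdoor/tier2 19 > Social/tier1 15 > TV/tier1 14 > TV/tier2 8 > Print/tier2 6 > Social/tier2 5 > Influencer/tier2 2.
Fill Influencer tier1 block (9 at 24) → 18 left.
Outdoor tier1 at 21: fill all 7 → 11 left.
Print tier1 at 20: fill all 6 → 5 left.
5 remain; put them into Outdoor tier2 at 19.
Total = 24×9 + 21×7 + 20×6 + 19×5 = 578.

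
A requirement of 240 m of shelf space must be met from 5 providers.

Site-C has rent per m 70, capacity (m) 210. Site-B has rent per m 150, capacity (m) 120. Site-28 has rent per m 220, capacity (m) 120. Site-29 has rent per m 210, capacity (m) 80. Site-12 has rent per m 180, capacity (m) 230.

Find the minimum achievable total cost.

19200

Fill from the cheapest provider first.
Site-C at 70: take all 210 m → 30 still needed.
Site-B at 150: take 30 of its 120 → requirement met.
Site-12, Site-29, Site-28: unused.
Cost = 210×70 + 30×150 = 19200.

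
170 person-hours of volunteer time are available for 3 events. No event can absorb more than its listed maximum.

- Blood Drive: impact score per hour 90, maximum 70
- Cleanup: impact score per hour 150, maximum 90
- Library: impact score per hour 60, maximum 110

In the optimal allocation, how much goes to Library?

10

Highest impact score per hour first: Cleanup 150 > Blood Drive 90 > Library 60.
Cleanup: +90 to 90 (cap) ; 80 left.
Give Blood Drive 70 to hit its cap of 70 ; 10 left.
Library has room for 110 but only 10 remain, so it gets 10.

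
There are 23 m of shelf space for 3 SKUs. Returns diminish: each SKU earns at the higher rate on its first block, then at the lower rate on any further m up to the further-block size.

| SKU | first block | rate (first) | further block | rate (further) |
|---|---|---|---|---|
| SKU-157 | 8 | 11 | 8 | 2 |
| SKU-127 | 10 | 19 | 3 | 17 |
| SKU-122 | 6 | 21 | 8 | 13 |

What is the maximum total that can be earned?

419

Order all 6 blocks by rate: SKU-122/tier1 21 > SKU-127/tier1 19 > SKU-127/tier2 17 > SKU-122/tier2 13 > SKU-157/tier1 11 > SKU-157/tier2 2.
Fill SKU-122 tier1 block (6 at 21) — 17 left.
SKU-127/tier1 (19): +10 — 7 left.
Fill SKU-127 tier2 block (3 at 17) — 4 left.
SKU-122/tier2: +4 of 8 at 13; pool empty.
Total = 21×6 + 19×10 + 17×3 + 13×4 = 419.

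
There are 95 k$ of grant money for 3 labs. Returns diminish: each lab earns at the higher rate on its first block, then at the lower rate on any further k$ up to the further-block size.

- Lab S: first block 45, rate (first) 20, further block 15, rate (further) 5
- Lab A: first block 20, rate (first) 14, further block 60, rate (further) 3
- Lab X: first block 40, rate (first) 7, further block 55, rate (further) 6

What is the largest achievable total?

Treat each block as its own option and order by rate: Lab S/T1 20 > Lab A/T1 14 > Lab X/T1 7 > Lab X/T2 6 > Lab S/T2 5 > Lab A/T2 3.
Lab S T1 at 20: fill all 45 — 50 left.
Lab A T1 at 14: fill all 20 — 30 left.
Lab X T1 at 7: only 30 left, fill 30.
Total = 20×45 + 14×20 + 7×30 = 1390.

1390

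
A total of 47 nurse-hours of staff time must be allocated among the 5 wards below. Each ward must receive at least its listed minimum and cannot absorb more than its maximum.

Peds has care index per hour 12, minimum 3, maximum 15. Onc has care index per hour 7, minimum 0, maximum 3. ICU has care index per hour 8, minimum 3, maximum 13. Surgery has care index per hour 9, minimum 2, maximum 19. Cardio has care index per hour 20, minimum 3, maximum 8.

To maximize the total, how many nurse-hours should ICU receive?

5

Meeting every minimum uses 3+0+3+2+3 = 11 nurse-hours, leaving 36.
Highest care index per hour first: Cardio 20 > Peds 12 > Surgery 9 > ICU 8 > Onc 7.
Give Cardio 5 more to hit its cap of 8 → 31 left.
Peds takes 12 more to reach its cap of 15 → 19 left.
Give Surgery 17 more to hit its cap of 19 → 2 left.
ICU: +2 (room for 10) → 5. Pool exhausted.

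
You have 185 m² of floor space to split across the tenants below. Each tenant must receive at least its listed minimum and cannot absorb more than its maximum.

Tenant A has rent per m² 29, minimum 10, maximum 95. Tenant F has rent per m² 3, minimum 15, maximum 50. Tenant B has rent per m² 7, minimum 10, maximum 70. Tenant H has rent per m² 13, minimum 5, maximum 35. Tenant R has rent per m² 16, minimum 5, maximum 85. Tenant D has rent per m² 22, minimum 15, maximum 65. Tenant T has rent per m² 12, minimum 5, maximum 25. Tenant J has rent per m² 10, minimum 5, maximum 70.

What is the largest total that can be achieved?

Meeting every minimum uses 10+15+10+5+5+15+5+5 = 70 m², leaving 115.
Rank by rent per m²: Tenant A 29 > Tenant D 22 > Tenant R 16 > Tenant H 13 > Tenant T 12 > Tenant J 10 > Tenant B 7 > Tenant F 3.
Give Tenant A 85 more to hit its cap of 95 → 30 left.
Tenant D: +30 (room for 50) → 45. Pool exhausted.
Total = 29×95 + 3×15 + 7×10 + 13×5 + 16×5 + 22×45 + 12×5 + 10×5 = 4115.

4115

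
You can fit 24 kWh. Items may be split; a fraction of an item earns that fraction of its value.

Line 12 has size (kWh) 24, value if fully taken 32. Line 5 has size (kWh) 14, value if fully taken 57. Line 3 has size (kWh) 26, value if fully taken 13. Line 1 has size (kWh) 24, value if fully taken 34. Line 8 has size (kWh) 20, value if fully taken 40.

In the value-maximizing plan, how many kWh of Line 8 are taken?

Best value per unit of size first: Line 5 57/14≈4.07, Line 8 40/20≈2, Line 1 34/24≈1.42, Line 12 32/24≈1.33, Line 3 13/26≈0.5.
Line 5: take in full, 14 kWh for value 57 — 10 left.
10 kWh left: a 10/20 share of Line 8 gives 40×10/20 = 20.

10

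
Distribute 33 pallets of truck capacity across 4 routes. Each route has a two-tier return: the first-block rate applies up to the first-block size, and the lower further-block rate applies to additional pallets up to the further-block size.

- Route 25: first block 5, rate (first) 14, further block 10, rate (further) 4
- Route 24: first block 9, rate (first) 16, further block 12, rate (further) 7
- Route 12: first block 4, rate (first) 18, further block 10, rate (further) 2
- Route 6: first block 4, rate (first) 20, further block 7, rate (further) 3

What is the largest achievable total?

443

Order all 8 blocks by rate: Route 6/first 20 > Route 12/first 18 > Route 24/first 16 > Route 25/first 14 > Route 24/second 7 > Route 25/second 4 > Route 6/second 3 > Route 12/second 2.
Route 6/first (20): +4 — 29 left.
Route 12/first (18): +4 — 25 left.
Fill Route 24 first block (9 at 16) — 16 left.
Fill Route 25 first block (5 at 14) — 11 left.
11 remain; put them into Route 24 second at 7.
Total = 20×4 + 18×4 + 16×9 + 14×5 + 7×11 = 443.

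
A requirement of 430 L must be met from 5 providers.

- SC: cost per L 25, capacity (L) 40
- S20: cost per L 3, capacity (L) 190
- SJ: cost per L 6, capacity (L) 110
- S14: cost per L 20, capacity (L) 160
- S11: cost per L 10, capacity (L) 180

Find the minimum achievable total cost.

2530

Use providers in increasing cost order.
Take 190 from S20 at 3 → need 240 more.
SJ at 6: take all 110 L → 130 still needed.
S11 (10): take the remaining 130 → done.
S14, SC: unused.
Cost = 190×3 + 110×6 + 130×10 = 2530.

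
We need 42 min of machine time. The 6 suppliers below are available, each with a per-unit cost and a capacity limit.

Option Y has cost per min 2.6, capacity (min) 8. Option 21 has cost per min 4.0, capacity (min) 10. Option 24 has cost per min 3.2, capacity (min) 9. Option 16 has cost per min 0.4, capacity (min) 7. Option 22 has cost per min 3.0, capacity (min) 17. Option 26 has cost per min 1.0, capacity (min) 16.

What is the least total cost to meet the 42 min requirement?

72.6

Cheapest first:
Option 16 (0.4): use full 7 → 35 min to go.
Take 16 from Option 26 at 1.0 → need 19 more.
Option Y (2.6): use full 8 → 11 min to go.
Take 11 from Option 22 at 3.0 to finish.
Option 24, Option 21: unused.
Cost = 7×0.4 + 16×1.0 + 8×2.6 + 11×3.0 = 72.6.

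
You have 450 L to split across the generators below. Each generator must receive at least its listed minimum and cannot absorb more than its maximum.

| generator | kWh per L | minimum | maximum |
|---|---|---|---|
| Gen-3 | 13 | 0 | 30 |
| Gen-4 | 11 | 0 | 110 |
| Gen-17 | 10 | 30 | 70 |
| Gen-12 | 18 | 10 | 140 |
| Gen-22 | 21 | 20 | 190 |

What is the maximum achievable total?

Meeting every minimum uses 0+0+30+10+20 = 60 L, leaving 390.
Highest kWh per L first: Gen-22 21 > Gen-12 18 > Gen-3 13 > Gen-4 11 > Gen-17 10.
Gen-22: +170 to 190 (cap) — 220 left.
Gen-12 takes 130 more to reach its cap of 140 — 90 left.
Give Gen-3 30 more to hit its cap of 30 — 60 left.
Gen-4 has room for 110 more but only 60 remain, so it gets 60.
Total = 13×30 + 11×60 + 10×30 + 18×140 + 21×190 = 7860.

7860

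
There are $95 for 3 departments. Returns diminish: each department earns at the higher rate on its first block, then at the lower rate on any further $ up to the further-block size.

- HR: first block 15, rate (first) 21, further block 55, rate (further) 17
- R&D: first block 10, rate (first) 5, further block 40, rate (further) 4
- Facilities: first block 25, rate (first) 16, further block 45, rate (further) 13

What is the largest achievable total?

Order all 6 blocks by rate: HR/T1 21 > HR/T2 17 > Facilities/T1 16 > Facilities/T2 13 > R&D/T1 5 > R&D/T2 4.
Fill HR T1 block (15 at 21) ; 80 left.
Fill HR T2 block (55 at 17) ; 25 left.
Fill Facilities T1 block (25 at 16) ; 0 left.
Total = 21×15 + 17×55 + 16×25 = 1650.

1650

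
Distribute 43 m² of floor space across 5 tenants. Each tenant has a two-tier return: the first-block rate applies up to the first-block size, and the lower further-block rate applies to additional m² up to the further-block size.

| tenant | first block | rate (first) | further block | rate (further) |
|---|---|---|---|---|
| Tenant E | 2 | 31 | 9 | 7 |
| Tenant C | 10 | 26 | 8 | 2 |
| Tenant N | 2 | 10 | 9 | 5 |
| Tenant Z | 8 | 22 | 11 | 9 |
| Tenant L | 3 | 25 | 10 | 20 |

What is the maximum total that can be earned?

865

Order all 10 blocks by rate: Tenant E/tier1 31 > Tenant C/tier1 26 > Tenant L/tier1 25 > Tenant Z/tier1 22 > Tenant L/tier2 20 > Tenant N/tier1 10 > Tenant Z/tier2 9 > Tenant E/tier2 7 > Tenant N/tier2 5 > Tenant C/tier2 2.
Tenant E tier1 at 31: fill all 2 — 41 left.
Tenant C/tier1 (26): +10 — 31 left.
Tenant L tier1 at 25: fill all 3 — 28 left.
Fill Tenant Z tier1 block (8 at 22) — 20 left.
Tenant L tier2 at 20: fill all 10 — 10 left.
Tenant N tier1 at 10: fill all 2 — 8 left.
Tenant Z/tier2: +8 of 11 at 9; pool empty.
Total = 31×2 + 26×10 + 25×3 + 22×8 + 20×10 + 10×2 + 9×8 = 865.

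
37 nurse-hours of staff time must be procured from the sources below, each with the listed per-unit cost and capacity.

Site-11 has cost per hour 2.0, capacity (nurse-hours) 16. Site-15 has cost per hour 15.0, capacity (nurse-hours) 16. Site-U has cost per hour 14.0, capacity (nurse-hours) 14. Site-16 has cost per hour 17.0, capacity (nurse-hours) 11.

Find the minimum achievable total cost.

Fill from the cheapest source first.
Site-11 (2.0): use full 16 → 21 nurse-hours to go.
Site-U (14.0): use full 14 → 7 nurse-hours to go.
Site-15 at 15.0: take 7 of its 16 → requirement met.
Site-16: unused.
Cost = 16×2.0 + 14×14.0 + 7×15.0 = 333.

333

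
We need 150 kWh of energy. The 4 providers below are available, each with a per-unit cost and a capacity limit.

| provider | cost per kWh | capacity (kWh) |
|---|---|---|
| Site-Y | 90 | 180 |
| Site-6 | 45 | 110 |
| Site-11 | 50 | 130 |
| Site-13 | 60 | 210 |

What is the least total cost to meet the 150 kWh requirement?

6950

Cheapest first:
Site-6 at 45: take all 110 kWh → 40 still needed.
Take 40 from Site-11 at 50 to finish.
Site-13, Site-Y: unused.
Cost = 110×45 + 40×50 = 6950.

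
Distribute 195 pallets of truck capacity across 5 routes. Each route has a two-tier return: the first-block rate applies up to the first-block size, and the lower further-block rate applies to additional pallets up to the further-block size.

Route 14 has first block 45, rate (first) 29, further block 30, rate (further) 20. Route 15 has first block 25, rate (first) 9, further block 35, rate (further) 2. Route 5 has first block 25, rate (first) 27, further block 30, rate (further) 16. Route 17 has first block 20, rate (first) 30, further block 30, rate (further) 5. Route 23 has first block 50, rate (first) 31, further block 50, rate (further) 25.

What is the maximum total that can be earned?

5480

Treat each block as its own option and order by rate: Route 23/tier1 31 > Route 17/tier1 30 > Route 14/tier1 29 > Route 5/tier1 27 > Route 23/tier2 25 > Route 14/tier2 20 > Route 5/tier2 16 > Route 15/tier1 9 > Route 17/tier2 5 > Route 15/tier2 2.
Fill Route 23 tier1 block (50 at 31) — 145 left.
Fill Route 17 tier1 block (20 at 30) — 125 left.
Fill Route 14 tier1 block (45 at 29) — 80 left.
Route 5 tier1 at 27: fill all 25 — 55 left.
Fill Route 23 tier2 block (50 at 25) — 5 left.
5 remain; put them into Route 14 tier2 at 20.
Total = 31×50 + 30×20 + 29×45 + 27×25 + 25×50 + 20×5 = 5480.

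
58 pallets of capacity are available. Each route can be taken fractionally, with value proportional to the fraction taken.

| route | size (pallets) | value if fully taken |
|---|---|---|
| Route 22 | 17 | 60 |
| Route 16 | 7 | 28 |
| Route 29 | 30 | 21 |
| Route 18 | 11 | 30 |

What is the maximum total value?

134.1

Best value per unit of size first: Route 16 28/7≈4, Route 22 60/17≈3.53, Route 18 30/11≈2.73, Route 29 21/30≈0.7.
Take all of Route 16 (7 pallets, value 28) — 51 pallets left.
Take all of Route 22 (17 pallets, value 60) — 34 pallets left.
Route 18: take in full, 11 pallets for value 30 — 23 left.
Fill the last 23 pallets with part of Route 29: 23/30 of it earns 16.1.
Total value = 134.1.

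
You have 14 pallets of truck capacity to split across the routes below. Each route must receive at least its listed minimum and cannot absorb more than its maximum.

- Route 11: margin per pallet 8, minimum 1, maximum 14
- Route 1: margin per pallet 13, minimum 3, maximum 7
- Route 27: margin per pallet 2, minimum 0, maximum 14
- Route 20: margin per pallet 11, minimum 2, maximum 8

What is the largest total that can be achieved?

165

Meeting every minimum uses 1+3+0+2 = 6 pallets, leaving 8.
Highest margin per pallet first: Route 1 13 > Route 20 11 > Route 11 8 > Route 27 2.
Route 1 takes 4 more to reach its cap of 7 ; 4 left.
Route 20: +4 (room for 6) → 6. Pool exhausted.
Total = 8×1 + 13×7 + 11×6 = 165.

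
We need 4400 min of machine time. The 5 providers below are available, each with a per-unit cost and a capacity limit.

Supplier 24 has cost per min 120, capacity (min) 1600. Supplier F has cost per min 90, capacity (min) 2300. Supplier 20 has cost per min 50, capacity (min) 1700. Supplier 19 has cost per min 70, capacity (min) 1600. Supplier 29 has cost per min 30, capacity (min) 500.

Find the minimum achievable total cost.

266000

Fill from the cheapest provider first.
Take 500 from Supplier 29 at 30 → need 3900 more.
Take 1700 from Supplier 20 at 50 → need 2200 more.
Supplier 19 (70): use full 1600 → 600 min to go.
Take 600 from Supplier F at 90 to finish.
Supplier 24: unused.
Cost = 500×30 + 1700×50 + 1600×70 + 600×90 = 266000.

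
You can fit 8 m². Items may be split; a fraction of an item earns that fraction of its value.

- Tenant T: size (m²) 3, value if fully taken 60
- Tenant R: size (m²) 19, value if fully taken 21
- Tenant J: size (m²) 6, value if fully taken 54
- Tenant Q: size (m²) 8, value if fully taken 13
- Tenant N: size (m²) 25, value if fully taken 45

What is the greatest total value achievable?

Best value per unit of size first: Tenant T 60/3≈20, Tenant J 54/6≈9, Tenant N 45/25≈1.8, Tenant Q 13/8≈1.62, Tenant R 21/19≈1.11.
Tenant T: take in full, 3 m² for value 60 → 5 left.
Fill the last 5 m² with part of Tenant J: 5/6 of it earns 45.
Total value = 105.

105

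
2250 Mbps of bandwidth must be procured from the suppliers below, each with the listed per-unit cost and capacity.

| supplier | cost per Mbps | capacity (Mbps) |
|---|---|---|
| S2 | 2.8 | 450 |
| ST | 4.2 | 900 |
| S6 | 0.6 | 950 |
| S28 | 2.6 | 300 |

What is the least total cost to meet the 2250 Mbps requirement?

Cheapest first:
Take 950 from S6 at 0.6 — need 1300 more.
S28 at 2.6: take all 300 Mbps — 1000 still needed.
S2 at 2.8: take all 450 Mbps — 550 still needed.
ST (4.2): take the remaining 550 — done.
Cost = 950×0.6 + 300×2.6 + 450×2.8 + 550×4.2 = 4920.

4920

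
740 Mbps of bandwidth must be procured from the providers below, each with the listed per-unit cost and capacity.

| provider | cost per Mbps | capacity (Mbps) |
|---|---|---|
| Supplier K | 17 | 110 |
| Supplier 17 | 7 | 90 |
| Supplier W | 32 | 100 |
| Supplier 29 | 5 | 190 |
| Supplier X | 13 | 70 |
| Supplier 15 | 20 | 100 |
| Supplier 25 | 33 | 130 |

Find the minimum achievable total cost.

Cheapest first:
Supplier 29 (5): use full 190 ; 550 Mbps to go.
Supplier 17 at 7: take all 90 Mbps ; 460 still needed.
Take 70 from Supplier X at 13 ; need 390 more.
Supplier K at 17: take all 110 Mbps ; 280 still needed.
Supplier 15 (20): use full 100 ; 180 Mbps to go.
Supplier W (32): use full 100 ; 80 Mbps to go.
Supplier 25 (33): take the remaining 80 ; done.
Cost = 190×5 + 90×7 + 70×13 + 110×17 + 100×20 + 100×32 + 80×33 = 12200.

12200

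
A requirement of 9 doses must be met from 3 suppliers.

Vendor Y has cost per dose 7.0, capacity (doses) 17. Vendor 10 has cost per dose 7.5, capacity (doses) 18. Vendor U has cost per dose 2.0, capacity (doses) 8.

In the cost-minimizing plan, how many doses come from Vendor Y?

Cheapest first:
Vendor U at 2.0: take all 8 doses — 1 still needed.
Vendor Y at 7.0: take 1 of its 17 — requirement met.
Vendor 10: unused.

1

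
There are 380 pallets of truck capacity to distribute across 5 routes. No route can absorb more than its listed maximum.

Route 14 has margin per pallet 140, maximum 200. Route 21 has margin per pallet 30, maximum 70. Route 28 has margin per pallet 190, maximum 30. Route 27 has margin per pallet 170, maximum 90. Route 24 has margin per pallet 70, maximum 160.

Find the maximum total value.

Order the routes by margin per pallet: Route 28 190 > Route 27 170 > Route 14 140 > Route 24 70 > Route 21 30.
Give Route 28 30 to hit its cap of 30 → 350 left.
Give Route 27 90 to hit its cap of 90 → 260 left.
Route 14 takes 200 to reach its cap of 200 → 60 left.
Only 60 left; Route 24 takes them to reach 60.
Total = 140×200 + 190×30 + 170×90 + 70×60 = 53200.

53200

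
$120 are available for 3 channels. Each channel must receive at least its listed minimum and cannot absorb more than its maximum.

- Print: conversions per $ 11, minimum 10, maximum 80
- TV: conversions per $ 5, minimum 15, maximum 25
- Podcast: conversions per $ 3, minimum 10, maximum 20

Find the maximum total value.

1050

Meeting every minimum uses 10+15+10 = 35 $, leaving 85.
Highest conversions per $ first: Print 11 > TV 5 > Podcast 3.
Print: +70 to 80 (cap) ; 15 left.
TV takes 10 more to reach its cap of 25 ; 5 left.
Podcast has room for 10 more but only 5 remain, so it gets 15.
Total = 11×80 + 5×25 + 3×15 = 1050.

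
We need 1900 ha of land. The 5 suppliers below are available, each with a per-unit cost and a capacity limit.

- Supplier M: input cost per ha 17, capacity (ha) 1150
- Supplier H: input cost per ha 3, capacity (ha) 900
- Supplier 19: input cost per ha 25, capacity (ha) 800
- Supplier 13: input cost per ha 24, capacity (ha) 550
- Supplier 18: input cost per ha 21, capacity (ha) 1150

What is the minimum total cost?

Fill from the cheapest supplier first.
Supplier H (3): use full 900 ; 1000 ha to go.
Take 1000 from Supplier M at 17 to finish.
Supplier 18, Supplier 13, Supplier 19: unused.
Cost = 900×3 + 1000×17 = 19700.

19700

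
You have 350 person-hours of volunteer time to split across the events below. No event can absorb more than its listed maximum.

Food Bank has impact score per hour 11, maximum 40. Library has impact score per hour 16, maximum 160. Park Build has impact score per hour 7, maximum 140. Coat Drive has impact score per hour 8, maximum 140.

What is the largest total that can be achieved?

4190

Rank by impact score per hour: Library 16 > Food Bank 11 > Coat Drive 8 > Park Build 7.
Give Library 160 to hit its cap of 160 — 190 left.
Food Bank takes 40 to reach its cap of 40 — 150 left.
Coat Drive takes 140 to reach its cap of 140 — 10 left.
Only 10 left; Park Build takes them to reach 10.
Total = 11×40 + 16×160 + 7×10 + 8×140 = 4190.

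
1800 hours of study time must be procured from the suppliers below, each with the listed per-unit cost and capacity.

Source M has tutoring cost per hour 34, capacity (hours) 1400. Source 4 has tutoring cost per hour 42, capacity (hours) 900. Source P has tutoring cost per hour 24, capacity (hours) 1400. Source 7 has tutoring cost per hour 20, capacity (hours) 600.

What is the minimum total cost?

40800

Use suppliers in increasing cost order.
Source 7 (20): use full 600 → 1200 hours to go.
Source P (24): take the remaining 1200 → done.
Source M, Source 4: unused.
Cost = 600×20 + 1200×24 = 40800.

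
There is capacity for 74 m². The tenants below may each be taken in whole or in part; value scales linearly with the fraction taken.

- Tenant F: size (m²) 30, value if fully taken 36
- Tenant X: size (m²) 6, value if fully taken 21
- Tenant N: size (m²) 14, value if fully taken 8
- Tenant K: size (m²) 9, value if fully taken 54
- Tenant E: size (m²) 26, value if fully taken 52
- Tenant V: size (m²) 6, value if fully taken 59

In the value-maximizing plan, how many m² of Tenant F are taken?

Best value per unit of size first: Tenant V 59/6≈9.83, Tenant K 54/9≈6, Tenant X 21/6≈3.5, Tenant E 52/26≈2, Tenant F 36/30≈1.2, Tenant N 8/14≈0.571.
Take all of Tenant V (6 m², value 59) ; 68 m² left.
Tenant K: take in full, 9 m² for value 54 ; 59 left.
All 6 m² of Tenant X fit (value 21) ; 53 remain.
Tenant E: take in full, 26 m² for value 52 ; 27 left.
27 m² left: a 27/30 share of Tenant F gives 36×27/30 = 32.4.

27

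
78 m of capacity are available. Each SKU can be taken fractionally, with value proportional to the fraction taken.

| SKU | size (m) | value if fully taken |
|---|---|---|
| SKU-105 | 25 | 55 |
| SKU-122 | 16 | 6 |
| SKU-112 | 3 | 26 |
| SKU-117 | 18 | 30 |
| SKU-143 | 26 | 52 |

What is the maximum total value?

Sort by value density: SKU-112 26/3≈8.67, SKU-105 55/25≈2.2, SKU-143 52/26≈2, SKU-117 30/18≈1.67, SKU-122 6/16≈0.375.
All 3 m of SKU-112 fit (value 26) — 75 remain.
SKU-105: take in full, 25 m for value 55 — 50 left.
Take all of SKU-143 (26 m, value 52) — 24 m left.
Take all of SKU-117 (18 m, value 30) — 6 m left.
Only 6 m remain; take 6/16 of SKU-122 for value 6×6/16 = 2.25.
Total value = 165.25.

165.25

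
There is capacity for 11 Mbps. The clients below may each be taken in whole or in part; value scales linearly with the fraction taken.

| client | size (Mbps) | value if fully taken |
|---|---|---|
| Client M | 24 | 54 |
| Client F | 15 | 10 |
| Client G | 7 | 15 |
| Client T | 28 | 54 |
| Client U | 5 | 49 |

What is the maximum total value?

62.5

Rank by value-to-size ratio: Client U 49/5≈9.8, Client M 54/24≈2.25, Client G 15/7≈2.14, Client T 54/28≈1.93, Client F 10/15≈0.667.
Take all of Client U (5 Mbps, value 49) — 6 Mbps left.
Fill the last 6 Mbps with part of Client M: 6/24 of it earns 13.5.
Total value = 62.5.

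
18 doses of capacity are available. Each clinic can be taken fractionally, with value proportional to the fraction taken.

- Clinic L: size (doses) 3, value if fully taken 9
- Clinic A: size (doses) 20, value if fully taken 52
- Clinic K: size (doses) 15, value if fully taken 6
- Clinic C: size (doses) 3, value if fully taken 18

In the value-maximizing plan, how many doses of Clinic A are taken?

12

Sort by value density: Clinic C 18/3≈6, Clinic L 9/3≈3, Clinic A 52/20≈2.6, Clinic K 6/15≈0.4.
All 3 doses of Clinic C fit (value 18) ; 15 remain.
Clinic L: take in full, 3 doses for value 9 ; 12 left.
Only 12 doses remain; take 12/20 of Clinic A for value 52×12/20 = 31.2.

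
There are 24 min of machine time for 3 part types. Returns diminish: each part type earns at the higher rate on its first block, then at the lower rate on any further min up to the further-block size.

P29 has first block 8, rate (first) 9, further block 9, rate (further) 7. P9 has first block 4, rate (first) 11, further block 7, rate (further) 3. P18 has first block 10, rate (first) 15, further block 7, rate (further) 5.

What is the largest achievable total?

280

Order all 6 blocks by rate: P18/tier1 15 > P9/tier1 11 > P29/tier1 9 > P29/tier2 7 > P18/tier2 5 > P9/tier2 3.
Fill P18 tier1 block (10 at 15) ; 14 left.
P9 tier1 at 11: fill all 4 ; 10 left.
P29 tier1 at 9: fill all 8 ; 2 left.
2 remain; put them into P29 tier2 at 7.
Total = 15×10 + 11×4 + 9×8 + 7×2 = 280.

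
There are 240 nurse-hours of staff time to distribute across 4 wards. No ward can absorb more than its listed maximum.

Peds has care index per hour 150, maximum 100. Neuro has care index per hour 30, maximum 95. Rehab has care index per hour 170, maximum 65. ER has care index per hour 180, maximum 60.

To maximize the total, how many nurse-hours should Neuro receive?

Highest care index per hour first: ER 180 > Rehab 170 > Peds 150 > Neuro 30.
Give ER 60 to hit its cap of 60 — 180 left.
Give Rehab 65 to hit its cap of 65 — 115 left.
Peds: +100 to 100 (cap) — 15 left.
Only 15 left; Neuro takes them to reach 15.

15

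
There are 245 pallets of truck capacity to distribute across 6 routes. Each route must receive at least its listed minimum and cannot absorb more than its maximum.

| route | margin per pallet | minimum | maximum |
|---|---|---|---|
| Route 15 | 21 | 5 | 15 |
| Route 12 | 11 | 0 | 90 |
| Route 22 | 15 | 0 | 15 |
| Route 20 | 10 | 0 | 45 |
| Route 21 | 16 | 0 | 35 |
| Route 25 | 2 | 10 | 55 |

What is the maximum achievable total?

Meeting every minimum uses 5+0+0+0+0+10 = 15 pallets, leaving 230.
Rank by margin per pallet: Route 15 21 > Route 21 16 > Route 22 15 > Route 12 11 > Route 20 10 > Route 25 2.
Route 15: +10 to 15 (cap) — 220 left.
Route 21: +35 to 35 (cap) — 185 left.
Route 22 takes 15 more to reach its cap of 15 — 170 left.
Give Route 12 90 more to hit its cap of 90 — 80 left.
Give Route 20 45 more to hit its cap of 45 — 35 left.
Route 25 has room for 45 more but only 35 remain, so it gets 45.
Total = 21×15 + 11×90 + 15×15 + 10×45 + 16×35 + 2×45 = 2630.

2630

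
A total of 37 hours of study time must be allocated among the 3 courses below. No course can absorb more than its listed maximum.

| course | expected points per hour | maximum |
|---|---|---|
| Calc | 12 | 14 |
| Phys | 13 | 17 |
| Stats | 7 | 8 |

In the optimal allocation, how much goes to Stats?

6

Highest expected points per hour first: Phys 13 > Calc 12 > Stats 7.
Give Phys 17 to hit its cap of 17 → 20 left.
Calc: +14 to 14 (cap) → 6 left.
Only 6 left; Stats takes them to reach 6.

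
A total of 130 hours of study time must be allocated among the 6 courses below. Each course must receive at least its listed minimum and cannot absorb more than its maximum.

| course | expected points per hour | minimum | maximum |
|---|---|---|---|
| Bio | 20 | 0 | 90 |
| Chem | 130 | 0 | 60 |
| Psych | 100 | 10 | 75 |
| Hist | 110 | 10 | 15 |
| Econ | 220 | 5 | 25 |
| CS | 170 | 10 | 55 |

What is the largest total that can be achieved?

Meeting every minimum uses 0+0+10+10+5+10 = 35 hours, leaving 95.
Highest expected points per hour first: Econ 220 > CS 170 > Chem 130 > Hist 110 > Psych 100 > Bio 20.
Give Econ 20 more to hit its cap of 25 — 75 left.
CS takes 45 more to reach its cap of 55 — 30 left.
Only 30 left; Chem takes them to reach 30.
Total = 130×30 + 100×10 + 110×10 + 220×25 + 170×55 = 20850.

20850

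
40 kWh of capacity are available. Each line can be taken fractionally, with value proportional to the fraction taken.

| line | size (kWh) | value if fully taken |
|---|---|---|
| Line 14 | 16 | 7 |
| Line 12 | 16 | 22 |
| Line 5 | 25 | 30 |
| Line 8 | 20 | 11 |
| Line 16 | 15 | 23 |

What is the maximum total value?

55.8

Rank by value-to-size ratio: Line 16 23/15≈1.53, Line 12 22/16≈1.38, Line 5 30/25≈1.2, Line 8 11/20≈0.55, Line 14 7/16≈0.438.
Take all of Line 16 (15 kWh, value 23) → 25 kWh left.
All 16 kWh of Line 12 fit (value 22) → 9 remain.
Fill the last 9 kWh with part of Line 5: 9/25 of it earns 10.8.
Total value = 55.8.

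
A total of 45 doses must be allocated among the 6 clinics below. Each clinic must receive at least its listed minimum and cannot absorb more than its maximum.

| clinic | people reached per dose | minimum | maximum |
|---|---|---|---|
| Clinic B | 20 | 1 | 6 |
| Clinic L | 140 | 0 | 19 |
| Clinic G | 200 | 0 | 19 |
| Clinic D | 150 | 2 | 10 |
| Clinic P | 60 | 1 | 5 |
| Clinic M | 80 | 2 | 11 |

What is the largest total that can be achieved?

7220

Meeting every minimum uses 1+0+0+2+1+2 = 6 doses, leaving 39.
Rank by people reached per dose: Clinic G 200 > Clinic D 150 > Clinic L 140 > Clinic M 80 > Clinic P 60 > Clinic B 20.
Clinic G takes 19 more to reach its cap of 19 — 20 left.
Clinic D: +8 to 10 (cap) — 12 left.
Only 12 left; Clinic L takes them to reach 12.
Total = 20×1 + 140×12 + 200×19 + 150×10 + 60×1 + 80×2 = 7220.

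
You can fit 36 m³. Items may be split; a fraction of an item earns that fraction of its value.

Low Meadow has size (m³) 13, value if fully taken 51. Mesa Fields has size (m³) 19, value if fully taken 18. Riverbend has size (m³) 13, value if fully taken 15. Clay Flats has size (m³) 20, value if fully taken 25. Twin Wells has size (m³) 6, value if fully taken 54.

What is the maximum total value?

126.25

Rank by value-to-size ratio: Twin Wells 54/6≈9, Low Meadow 51/13≈3.92, Clay Flats 25/20≈1.25, Riverbend 15/13≈1.15, Mesa Fields 18/19≈0.947.
Take all of Twin Wells (6 m³, value 54) ; 30 m³ left.
All 13 m³ of Low Meadow fit (value 51) ; 17 remain.
Fill the last 17 m³ with part of Clay Flats: 17/20 of it earns 21.25.
Total value = 126.25.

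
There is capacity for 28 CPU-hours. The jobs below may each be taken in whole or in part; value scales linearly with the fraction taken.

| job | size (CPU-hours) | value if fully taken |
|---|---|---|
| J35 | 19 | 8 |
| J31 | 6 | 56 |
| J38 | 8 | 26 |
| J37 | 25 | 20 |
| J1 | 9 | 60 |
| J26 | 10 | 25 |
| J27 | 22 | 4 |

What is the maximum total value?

154.5

Best value per unit of size first: J31 56/6≈9.33, J1 60/9≈6.67, J38 26/8≈3.25, J26 25/10≈2.5, J37 20/25≈0.8, J35 8/19≈0.421, J27 4/22≈0.182.
J31: take in full, 6 CPU-hours for value 56 → 22 left.
J1: take in full, 9 CPU-hours for value 60 → 13 left.
Take all of J38 (8 CPU-hours, value 26) → 5 CPU-hours left.
Fill the last 5 CPU-hours with part of J26: 5/10 of it earns 12.5.
Total value = 154.5.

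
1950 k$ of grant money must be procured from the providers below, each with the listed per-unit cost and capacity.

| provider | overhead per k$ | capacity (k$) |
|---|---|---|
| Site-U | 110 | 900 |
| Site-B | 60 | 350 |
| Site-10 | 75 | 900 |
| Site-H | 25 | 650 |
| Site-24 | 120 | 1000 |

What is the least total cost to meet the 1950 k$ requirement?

110250

Cheapest first:
Site-H at 25: take all 650 k$ ; 1300 still needed.
Site-B at 60: take all 350 k$ ; 950 still needed.
Take 900 from Site-10 at 75 ; need 50 more.
Take 50 from Site-U at 110 to finish.
Site-24: unused.
Cost = 650×25 + 350×60 + 900×75 + 50×110 = 110250.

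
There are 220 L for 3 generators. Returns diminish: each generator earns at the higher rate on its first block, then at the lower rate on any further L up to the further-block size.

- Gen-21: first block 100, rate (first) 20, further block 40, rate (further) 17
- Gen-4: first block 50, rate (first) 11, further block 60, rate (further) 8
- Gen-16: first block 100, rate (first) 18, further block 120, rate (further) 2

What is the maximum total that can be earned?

Treat each block as its own option and order by rate: Gen-21/T1 20 > Gen-16/T1 18 > Gen-21/T2 17 > Gen-4/T1 11 > Gen-4/T2 8 > Gen-16/T2 2.
Gen-21/T1 (20): +100 → 120 left.
Gen-16/T1 (18): +100 → 20 left.
Gen-21 T2 at 17: only 20 left, fill 20.
Total = 20×100 + 18×100 + 17×20 = 4140.

4140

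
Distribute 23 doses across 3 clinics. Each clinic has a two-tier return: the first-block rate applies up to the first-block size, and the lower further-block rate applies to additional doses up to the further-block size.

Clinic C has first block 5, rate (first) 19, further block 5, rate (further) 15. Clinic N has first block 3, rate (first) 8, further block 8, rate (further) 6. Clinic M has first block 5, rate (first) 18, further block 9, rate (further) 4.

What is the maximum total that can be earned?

314

Rank every tier by rate: Clinic C/first 19 > Clinic M/first 18 > Clinic C/second 15 > Clinic N/first 8 > Clinic N/second 6 > Clinic M/second 4.
Fill Clinic C first block (5 at 19) — 18 left.
Fill Clinic M first block (5 at 18) — 13 left.
Clinic C/second (15): +5 — 8 left.
Clinic N/first (8): +3 — 5 left.
Clinic N second at 6: only 5 left, fill 5.
Total = 19×5 + 18×5 + 15×5 + 8×3 + 6×5 = 314.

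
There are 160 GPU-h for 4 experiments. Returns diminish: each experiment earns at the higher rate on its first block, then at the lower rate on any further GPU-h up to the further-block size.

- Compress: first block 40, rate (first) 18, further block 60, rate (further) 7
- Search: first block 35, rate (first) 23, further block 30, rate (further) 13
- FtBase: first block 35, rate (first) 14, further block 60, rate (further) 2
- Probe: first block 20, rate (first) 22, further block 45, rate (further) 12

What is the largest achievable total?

Treat each block as its own option and order by rate: Search/tier1 23 > Probe/tier1 22 > Compress/tier1 18 > FtBase/tier1 14 > Search/tier2 13 > Probe/tier2 12 > Compress/tier2 7 > FtBase/tier2 2.
Search/tier1 (23): +35 → 125 left.
Fill Probe tier1 block (20 at 22) → 105 left.
Fill Compress tier1 block (40 at 18) → 65 left.
FtBase tier1 at 14: fill all 35 → 30 left.
Search/tier2 (13): +30 → 0 left.
Total = 23×35 + 22×20 + 18×40 + 14×35 + 13×30 = 2845.

2845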